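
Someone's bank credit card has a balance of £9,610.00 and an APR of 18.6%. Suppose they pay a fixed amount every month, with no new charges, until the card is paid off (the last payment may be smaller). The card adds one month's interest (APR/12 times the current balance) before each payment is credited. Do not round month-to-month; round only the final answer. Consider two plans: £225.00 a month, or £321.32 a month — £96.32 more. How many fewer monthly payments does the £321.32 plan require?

30 fewer payments

Monthly rate r = 18.6%/12 = 1.55% = 0.0155.
At £225.00/mo: n = ⌈−ln(1 − rB₀/P)/ln(1+r)⌉ = 71 payments (last £118.89); total interest = total paid − £9,610.00 = £6,258.89.
At £321.32/mo: 41 payments (last £158.95); total interest £3,401.75.
Payments saved = 71 − 41 = 30.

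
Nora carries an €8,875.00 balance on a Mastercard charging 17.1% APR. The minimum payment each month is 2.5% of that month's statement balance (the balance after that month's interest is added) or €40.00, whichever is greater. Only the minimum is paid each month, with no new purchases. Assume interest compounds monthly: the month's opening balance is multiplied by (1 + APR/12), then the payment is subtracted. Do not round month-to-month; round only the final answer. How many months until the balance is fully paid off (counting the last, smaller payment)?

Monthly rate r = 17.1%/12 = 1.425% = 0.01425.
While 2.5% of the post-interest balance exceeds €40.00, each month B ← (B·(1+r))·(1 − 0.025), i.e. B shrinks by the factor (1+r)·0.975 = 0.98889.
This holds for months 1–155. Entering month 156 the balance is €1,571.67; 2.5% of the post-interest balance is now below €40.00, so the flat €40.00 minimum applies from here.
From month 156 a fixed €40.00 at rate r clears €1,571.67 in 59 more payments. Total: 155 + 59 = 214 months.

214 months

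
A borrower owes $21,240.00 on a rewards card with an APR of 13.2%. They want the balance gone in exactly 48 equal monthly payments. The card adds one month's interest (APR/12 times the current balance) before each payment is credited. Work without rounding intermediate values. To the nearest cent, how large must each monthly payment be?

Monthly rate r = 13.2%/12 = 1.1% = 0.011.
Level-payment amortization: P = B₀·r / (1 − (1+r)^(−n)) = 21240.00·0.011 / (1 − 1.011^(−48)).
Denominator 1 − (1+r)^(−48) = 0.408513916.
P = 233.64 / 0.408513916 ≈ 571.93.

$571.93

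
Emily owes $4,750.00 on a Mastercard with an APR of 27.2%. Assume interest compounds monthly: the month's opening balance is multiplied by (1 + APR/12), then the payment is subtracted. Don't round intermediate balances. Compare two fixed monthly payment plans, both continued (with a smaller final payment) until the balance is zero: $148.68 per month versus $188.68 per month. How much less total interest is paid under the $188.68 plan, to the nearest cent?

Monthly rate r = 27.2%/12 = 2.26667% = 0.0226667.
At $148.68/mo: n = ⌈−ln(1 − rB₀/P)/ln(1+r)⌉ = 58 payments (last $68.90); total interest = total paid − $4,750.00 = $3,793.66.
At $188.68/mo: 38 payments (last $136.26); total interest $2,367.42.
Interest saved = $3,793.66 − $2,367.42 = $1,426.24.

$1,426.24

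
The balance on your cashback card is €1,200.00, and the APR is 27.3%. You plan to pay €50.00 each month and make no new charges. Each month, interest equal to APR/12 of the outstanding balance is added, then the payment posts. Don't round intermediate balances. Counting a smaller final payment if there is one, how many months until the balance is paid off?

36 payments

Monthly rate r = 27.3%/12 = 2.275% = 0.02275.
Recurrence: B ← B·(1+r) − €50.00.
Month 1: interest €27.30; balance after payment €1,177.30.
Month 2: interest €26.78; balance after payment €1,154.08.
Closed form: n = −ln(1 − rB₀/P)/ln(1+r) = −ln(0.454)/ln(1.02275) ≈ 35.104, so the balance reaches zero during payment 36.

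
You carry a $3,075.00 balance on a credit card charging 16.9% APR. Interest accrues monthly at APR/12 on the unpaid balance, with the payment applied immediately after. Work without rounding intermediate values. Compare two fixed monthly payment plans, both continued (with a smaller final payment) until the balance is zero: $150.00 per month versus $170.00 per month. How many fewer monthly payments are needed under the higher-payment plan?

Monthly rate r = 16.9%/12 = 1.40833% = 0.0140833.
At $150.00/mo: n = ⌈−ln(1 − rB₀/P)/ln(1+r)⌉ = 25 payments (last $54.20); total interest = total paid − $3,075.00 = $579.20.
At $170.00/mo: 22 payments (last $4.15); total interest $499.15.
Payments saved = 25 − 22 = 3.

3 fewer payments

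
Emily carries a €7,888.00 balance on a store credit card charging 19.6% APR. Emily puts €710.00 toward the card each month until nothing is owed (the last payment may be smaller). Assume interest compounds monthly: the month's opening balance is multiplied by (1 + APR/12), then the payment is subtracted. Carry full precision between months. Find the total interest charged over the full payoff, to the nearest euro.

€888

Monthly rate r = 19.6%/12 = 1.63333% = 0.0163333.
Payoff takes n = ⌈−ln(1 − rB₀/P)/ln(1+r)⌉ = ⌈12.359⌉ = 13 payments; the last is €256.28.
Total paid = 12·€710.00 + €256.28 = €8,776.28.
Total interest = total paid − principal = €8,776.28 − €7,888.00 = €888.28.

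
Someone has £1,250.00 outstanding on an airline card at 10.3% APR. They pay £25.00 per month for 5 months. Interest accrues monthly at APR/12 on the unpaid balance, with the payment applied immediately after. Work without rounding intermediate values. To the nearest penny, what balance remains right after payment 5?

£1,177.41

Monthly rate r = 10.3%/12 = 0.858333% = 0.00858333.
Each month: B ← B·(1+r) − £25.00.
Month 1: interest £10.73; balance after payment £1,235.73.
Month 2: interest £10.61; balance after payment £1,221.34.
Month 3: interest £10.48; balance after payment £1,206.82.
Month 4: interest £10.36; balance after payment £1,192.18.
Month 5: interest £10.23; balance after payment £1,177.41.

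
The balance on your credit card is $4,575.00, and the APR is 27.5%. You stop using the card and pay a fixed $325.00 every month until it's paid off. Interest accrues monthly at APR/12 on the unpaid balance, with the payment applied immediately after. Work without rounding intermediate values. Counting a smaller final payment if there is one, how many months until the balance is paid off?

18 months

Monthly rate r = 27.5%/12 = 2.29167% = 0.0229167.
Recurrence: B ← B·(1+r) − $325.00.
Month 1: interest $104.84; balance after payment $4,354.84.
Month 2: interest $99.80; balance after payment $4,129.64.
Closed form: n = −ln(1 − rB₀/P)/ln(1+r) = −ln(0.6774)/ln(1.02292) ≈ 17.190, so the balance reaches zero during payment 18.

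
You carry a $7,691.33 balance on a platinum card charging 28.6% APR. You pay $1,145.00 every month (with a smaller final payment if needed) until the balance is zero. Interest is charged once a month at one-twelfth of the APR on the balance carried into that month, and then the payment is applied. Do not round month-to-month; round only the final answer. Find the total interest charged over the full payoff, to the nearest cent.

Monthly rate r = 28.6%/12 = 2.38333% = 0.0238333.
Payoff takes n = ⌈−ln(1 − rB₀/P)/ln(1+r)⌉ = ⌈7.407⌉ = 8 payments; the last is $469.52.
Total paid = 7·$1,145.00 + $469.52 = $8,484.52.
Total interest = total paid − principal = $8,484.52 − $7,691.33 = $793.19.

$793.19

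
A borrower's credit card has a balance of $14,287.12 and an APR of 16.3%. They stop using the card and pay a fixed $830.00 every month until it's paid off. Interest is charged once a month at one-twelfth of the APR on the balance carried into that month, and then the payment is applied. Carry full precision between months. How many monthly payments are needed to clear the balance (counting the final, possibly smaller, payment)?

20 payments

Monthly rate r = 16.3%/12 = 1.35833% = 0.0135833.
Recurrence: B ← B·(1+r) − $830.00.
Month 1: interest $194.07; balance after payment $13,651.19.
Month 2: interest $185.43; balance after payment $13,006.62.
Closed form: n = −ln(1 − rB₀/P)/ln(1+r) = −ln(0.76618)/ln(1.01358) ≈ 19.740, so the balance reaches zero during payment 20.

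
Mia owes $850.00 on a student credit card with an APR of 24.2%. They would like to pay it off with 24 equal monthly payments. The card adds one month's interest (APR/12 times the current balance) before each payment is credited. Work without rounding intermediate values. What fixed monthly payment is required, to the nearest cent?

Monthly rate r = 24.2%/12 = 2.01667% = 0.0201667.
Level-payment amortization: P = B₀·r / (1 − (1+r)^(−n)) = 850.00·0.0201667 / (1 − 1.02017^(−24)).
Denominator 1 − (1+r)^(−24) = 0.380711663.
P = 17.1417 / 0.380711663 ≈ 45.03.

$45.03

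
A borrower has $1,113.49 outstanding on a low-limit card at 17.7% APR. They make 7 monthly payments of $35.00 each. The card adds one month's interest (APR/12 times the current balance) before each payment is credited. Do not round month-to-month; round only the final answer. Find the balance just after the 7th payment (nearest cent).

Monthly rate r = 17.7%/12 = 1.475% = 0.01475.
Each month: B ← B·(1+r) − $35.00.
Month 1: interest $16.42; balance after payment $1,094.91.
Month 2: interest $16.15; balance after payment $1,076.06.
Month 3: interest $15.87; balance after payment $1,056.94.
Month 4: interest $15.59; balance after payment $1,037.53.
Month 5: interest $15.30; balance after payment $1,017.83.
Month 6: interest $15.01; balance after payment $997.84.
Month 7: interest $14.72; balance after payment $977.56.

$977.56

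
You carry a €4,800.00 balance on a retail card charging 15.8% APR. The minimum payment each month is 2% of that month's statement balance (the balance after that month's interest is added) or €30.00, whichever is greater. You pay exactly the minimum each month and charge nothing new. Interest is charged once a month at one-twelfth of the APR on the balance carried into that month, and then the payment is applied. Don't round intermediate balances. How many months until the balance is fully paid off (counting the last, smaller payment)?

246 months

Monthly rate r = 15.8%/12 = 1.31667% = 0.0131667.
While 2% of the post-interest balance exceeds €30.00, each month B ← (B·(1+r))·(1 − 0.02), i.e. B shrinks by the factor (1+r)·0.98 = 0.9929.
This holds for months 1–166. Entering month 167 the balance is €1,471.63; 2% of the post-interest balance is now below €30.00, so the flat €30.00 minimum applies from here.
From month 167 a fixed €30.00 at rate r clears €1,471.63 in 80 more payments. Total: 166 + 80 = 246 months.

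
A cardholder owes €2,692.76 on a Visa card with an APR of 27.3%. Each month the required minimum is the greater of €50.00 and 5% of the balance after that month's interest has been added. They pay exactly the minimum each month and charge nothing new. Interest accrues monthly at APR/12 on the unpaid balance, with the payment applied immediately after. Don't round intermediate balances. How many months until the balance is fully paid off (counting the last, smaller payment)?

Monthly rate r = 27.3%/12 = 2.275% = 0.02275.
While 5% of the post-interest balance exceeds €50.00, each month B ← (B·(1+r))·(1 − 0.05), i.e. B shrinks by the factor (1+r)·0.95 = 0.97161.
This holds for months 1–36. Entering month 37 the balance is €954.88; 5% of the post-interest balance is now below €50.00, so the flat €50.00 minimum applies from here.
From month 37 a fixed €50.00 at rate r clears €954.88 in 26 more payments. Total: 36 + 26 = 62 months.

62 months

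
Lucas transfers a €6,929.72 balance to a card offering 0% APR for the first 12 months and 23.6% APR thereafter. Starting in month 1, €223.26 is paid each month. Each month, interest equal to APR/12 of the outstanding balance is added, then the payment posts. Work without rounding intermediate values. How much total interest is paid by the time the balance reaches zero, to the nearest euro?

Promo months 1–12 at r₀ = 0%/12 = 0; months 13+ at r₁ = 23.6%/12 = 0.0196667.
After month 12 (no interest yet): B = €6,929.72 − 12·€223.26 = €4,250.60.
Then at r₁ with €223.26/mo: n₂ = −ln(1 − r₁·B/P)/ln(1+r₁) ≈ 24.09 → 25 more payments.
Total paid = 36·€223.26 + €19.35 = €8,056.71; interest = €8,056.71 − €6,929.72 = €1,126.99.

€1,127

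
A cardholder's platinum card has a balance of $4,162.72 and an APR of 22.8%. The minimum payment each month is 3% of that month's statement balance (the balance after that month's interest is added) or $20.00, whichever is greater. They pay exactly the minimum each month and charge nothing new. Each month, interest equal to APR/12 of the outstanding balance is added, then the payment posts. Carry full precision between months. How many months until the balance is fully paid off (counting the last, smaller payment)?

Monthly rate r = 22.8%/12 = 1.9% = 0.019.
While 3% of the post-interest balance exceeds $20.00, each month B ← (B·(1+r))·(1 − 0.03), i.e. B shrinks by the factor (1+r)·0.97 = 0.98843.
This holds for months 1–160. Entering month 161 the balance is $646.73; 3% of the post-interest balance is now below $20.00, so the flat $20.00 minimum applies from here.
From month 161 a fixed $20.00 at rate r clears $646.73 in 51 more payments. Total: 160 + 51 = 211 months.

211 months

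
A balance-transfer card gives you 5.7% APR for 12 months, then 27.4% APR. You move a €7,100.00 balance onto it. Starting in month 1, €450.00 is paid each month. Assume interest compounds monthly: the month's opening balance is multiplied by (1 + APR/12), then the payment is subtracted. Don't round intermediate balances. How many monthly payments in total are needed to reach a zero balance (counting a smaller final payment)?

Promo months 1–12 at r₀ = 5.7%/12 = 0.00475; months 13+ at r₁ = 27.4%/12 = 0.0228333.
After month 12: iterate B ← B·(1+r₀) − €450.00 for 12 months → €1,972.11.
Then at r₁ with €450.00/mo: n₂ = −ln(1 − r₁·B/P)/ln(1+r₁) ≈ 4.67 → 5 more payments.

17 months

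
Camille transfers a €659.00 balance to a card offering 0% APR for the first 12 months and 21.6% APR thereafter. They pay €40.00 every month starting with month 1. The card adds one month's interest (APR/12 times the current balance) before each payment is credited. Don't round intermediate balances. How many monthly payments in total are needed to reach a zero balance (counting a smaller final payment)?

17 payments

Promo months 1–12 at r₀ = 0%/12 = 0; months 13+ at r₁ = 21.6%/12 = 0.018.
After month 12 (no interest yet): B = €659.00 − 12·€40.00 = €179.00.
Then at r₁ with €40.00/mo: n₂ = −ln(1 − r₁·B/P)/ln(1+r₁) ≈ 4.71 → 5 more payments.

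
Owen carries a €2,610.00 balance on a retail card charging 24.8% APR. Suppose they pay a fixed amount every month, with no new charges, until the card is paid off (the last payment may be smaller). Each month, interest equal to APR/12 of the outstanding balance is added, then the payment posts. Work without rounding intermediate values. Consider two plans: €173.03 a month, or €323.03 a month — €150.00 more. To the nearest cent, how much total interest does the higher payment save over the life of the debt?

Monthly rate r = 24.8%/12 = 2.06667% = 0.0206667.
At €173.03/mo: n = ⌈−ln(1 − rB₀/P)/ln(1+r)⌉ = 19 payments (last €45.83); total interest = total paid − €2,610.00 = €550.37.
At €323.03/mo: 9 payments (last €301.06); total interest €275.30.
Interest saved = €550.37 − €275.30 = €275.07.

€275.07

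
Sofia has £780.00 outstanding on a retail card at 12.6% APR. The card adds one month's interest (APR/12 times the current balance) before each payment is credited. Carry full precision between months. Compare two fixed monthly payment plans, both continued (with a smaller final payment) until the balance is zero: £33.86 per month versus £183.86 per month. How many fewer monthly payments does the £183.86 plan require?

Monthly rate r = 12.6%/12 = 1.05% = 0.0105.
At £33.86/mo: n = ⌈−ln(1 − rB₀/P)/ln(1+r)⌉ = 27 payments (last £17.34); total interest = total paid − £780.00 = £117.70.
At £183.86/mo: 5 payments (last £66.87); total interest £22.31.
Payments saved = 27 − 5 = 22.

22 fewer payments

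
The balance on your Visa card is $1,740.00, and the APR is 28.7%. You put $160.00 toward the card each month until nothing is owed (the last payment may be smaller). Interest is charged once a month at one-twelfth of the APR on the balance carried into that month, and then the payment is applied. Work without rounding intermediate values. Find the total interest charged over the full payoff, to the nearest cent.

$299.57

Monthly rate r = 28.7%/12 = 2.39167% = 0.0239167.
Payoff takes n = ⌈−ln(1 − rB₀/P)/ln(1+r)⌉ = ⌈12.745⌉ = 13 payments; the last is $119.57.
Total paid = 12·$160.00 + $119.57 = $2,039.57.
Total interest = total paid − principal = $2,039.57 − $1,740.00 = $299.57.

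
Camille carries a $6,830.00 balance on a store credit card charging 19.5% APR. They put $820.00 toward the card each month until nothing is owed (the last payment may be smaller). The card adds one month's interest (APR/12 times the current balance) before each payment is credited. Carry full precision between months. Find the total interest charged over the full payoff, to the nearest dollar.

Monthly rate r = 19.5%/12 = 1.625% = 0.01625.
Payoff takes n = ⌈−ln(1 − rB₀/P)/ln(1+r)⌉ = ⌈9.022⌉ = 10 payments; the last is $18.29.
Total paid = 9·$820.00 + $18.29 = $7,398.29.
Total interest = total paid − principal = $7,398.29 − $6,830.00 = $568.29.

$568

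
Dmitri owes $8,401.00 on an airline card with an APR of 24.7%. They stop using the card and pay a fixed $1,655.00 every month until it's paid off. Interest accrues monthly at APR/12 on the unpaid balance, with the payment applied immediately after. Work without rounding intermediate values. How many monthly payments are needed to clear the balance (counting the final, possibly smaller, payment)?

Monthly rate r = 24.7%/12 = 2.05833% = 0.0205833.
Recurrence: B ← B·(1+r) − $1,655.00.
Month 1: interest $172.92; balance after payment $6,918.92.
Month 2: interest $142.41; balance after payment $5,406.34.
Month 3: interest $111.28; balance after payment $3,862.62.
Month 4: interest $79.51; balance after payment $2,287.12.
Month 5: interest $47.08; balance after payment $679.20.
Month 6: interest $13.98; balance after payment $0.00.

6 months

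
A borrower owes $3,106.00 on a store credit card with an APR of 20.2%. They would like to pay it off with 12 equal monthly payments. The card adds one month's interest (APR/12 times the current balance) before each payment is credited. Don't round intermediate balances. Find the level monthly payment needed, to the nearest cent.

Monthly rate r = 20.2%/12 = 1.68333% = 0.0168333.
Level-payment amortization: P = B₀·r / (1 − (1+r)^(−n)) = 3106.00·0.0168333 / (1 − 1.01683^(−12)).
Denominator 1 − (1+r)^(−12) = 0.181530115.
P = 52.2843 / 0.181530115 ≈ 288.02.

$288.02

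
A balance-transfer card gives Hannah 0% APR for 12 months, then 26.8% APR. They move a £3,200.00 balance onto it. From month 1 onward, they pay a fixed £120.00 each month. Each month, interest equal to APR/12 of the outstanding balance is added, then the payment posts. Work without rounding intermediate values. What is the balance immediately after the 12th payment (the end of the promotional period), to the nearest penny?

Promo months 1–12 at r₀ = 0%/12 = 0; months 13+ at r₁ = 26.8%/12 = 0.0223333.
After month 12 (no interest yet): B = £3,200.00 − 12·£120.00 = £1,760.00.

£1,760.00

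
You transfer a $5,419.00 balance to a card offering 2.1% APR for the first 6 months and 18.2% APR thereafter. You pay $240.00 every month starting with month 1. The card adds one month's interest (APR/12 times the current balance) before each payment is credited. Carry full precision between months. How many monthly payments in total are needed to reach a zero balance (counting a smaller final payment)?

26 months

Promo months 1–6 at r₀ = 2.1%/12 = 0.00175; months 7+ at r₁ = 18.2%/12 = 0.0151667.
After month 6: iterate B ← B·(1+r₀) − $240.00 for 6 months → $4,029.83.
Then at r₁ with $240.00/mo: n₂ = −ln(1 − r₁·B/P)/ln(1+r₁) ≈ 19.53 → 20 more payments.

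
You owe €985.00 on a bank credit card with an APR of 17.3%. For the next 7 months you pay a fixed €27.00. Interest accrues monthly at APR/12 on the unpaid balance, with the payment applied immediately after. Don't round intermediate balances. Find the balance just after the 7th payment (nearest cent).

€891.43

Monthly rate r = 17.3%/12 = 1.44167% = 0.0144167.
Each month: B ← B·(1+r) − €27.00.
Month 1: interest €14.20; balance after payment €972.20.
Month 2: interest €14.02; balance after payment €959.22.
Month 3: interest €13.83; balance after payment €946.05.
Month 4: interest €13.64; balance after payment €932.68.
Month 5: interest €13.45; balance after payment €919.13.
Month 6: interest €13.25; balance after payment €905.38.
Month 7: interest €13.05; balance after payment €891.43.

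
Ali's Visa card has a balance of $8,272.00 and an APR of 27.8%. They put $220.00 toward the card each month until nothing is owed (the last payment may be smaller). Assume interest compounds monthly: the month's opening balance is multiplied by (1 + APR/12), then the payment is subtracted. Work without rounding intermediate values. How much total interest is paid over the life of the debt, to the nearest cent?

$11,406.09

Monthly rate r = 27.8%/12 = 2.31667% = 0.0231667.
Payoff takes n = ⌈−ln(1 − rB₀/P)/ln(1+r)⌉ = ⌈89.443⌉ = 90 payments; the last is $98.09.
Total paid = 89·$220.00 + $98.09 = $19,678.09.
Total interest = total paid − principal = $19,678.09 − $8,272.00 = $11,406.09.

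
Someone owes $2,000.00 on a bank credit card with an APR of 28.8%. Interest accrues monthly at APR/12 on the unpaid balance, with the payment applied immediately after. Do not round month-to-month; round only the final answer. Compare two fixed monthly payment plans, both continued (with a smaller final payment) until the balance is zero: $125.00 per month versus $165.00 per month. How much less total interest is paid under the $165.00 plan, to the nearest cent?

$161.84

Monthly rate r = 28.8%/12 = 2.4% = 0.024.
At $125.00/mo: n = ⌈−ln(1 − rB₀/P)/ln(1+r)⌉ = 21 payments (last $54.01); total interest = total paid − $2,000.00 = $554.01.
At $165.00/mo: 15 payments (last $82.17); total interest $392.17.
Interest saved = $554.01 − $392.17 = $161.84.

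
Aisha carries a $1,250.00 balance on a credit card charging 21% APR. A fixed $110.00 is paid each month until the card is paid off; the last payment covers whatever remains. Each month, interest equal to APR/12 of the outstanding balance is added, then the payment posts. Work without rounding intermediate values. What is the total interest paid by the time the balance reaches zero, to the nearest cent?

Monthly rate r = 21%/12 = 1.75% = 0.0175.
Payoff takes n = ⌈−ln(1 − rB₀/P)/ln(1+r)⌉ = ⌈12.780⌉ = 13 payments; the last is $86.02.
Total paid = 12·$110.00 + $86.02 = $1,406.02.
Total interest = total paid − principal = $1,406.02 − $1,250.00 = $156.02.

$156.02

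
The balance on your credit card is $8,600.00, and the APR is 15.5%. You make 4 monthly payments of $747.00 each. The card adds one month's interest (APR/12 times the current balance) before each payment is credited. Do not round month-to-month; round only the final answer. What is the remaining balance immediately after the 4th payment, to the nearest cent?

Monthly rate r = 15.5%/12 = 1.29167% = 0.0129167.
Each month: B ← B·(1+r) − $747.00.
Month 1: interest $111.08; balance after payment $7,964.08.
Month 2: interest $102.87; balance after payment $7,319.95.
Month 3: interest $94.55; balance after payment $6,667.50.
Month 4: interest $86.12; balance after payment $6,006.62.

$6,006.62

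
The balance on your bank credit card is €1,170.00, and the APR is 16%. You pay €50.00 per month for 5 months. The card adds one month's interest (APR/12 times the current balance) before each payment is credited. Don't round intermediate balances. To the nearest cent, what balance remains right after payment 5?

Monthly rate r = 16%/12 = 1.33333% = 0.0133333.
Each month: B ← B·(1+r) − €50.00.
Month 1: interest €15.60; balance after payment €1,135.60.
Month 2: interest €15.14; balance after payment €1,100.74.
Month 3: interest €14.68; balance after payment €1,065.42.
Month 4: interest €14.21; balance after payment €1,029.62.
Month 5: interest €13.73; balance after payment €993.35.

€993.35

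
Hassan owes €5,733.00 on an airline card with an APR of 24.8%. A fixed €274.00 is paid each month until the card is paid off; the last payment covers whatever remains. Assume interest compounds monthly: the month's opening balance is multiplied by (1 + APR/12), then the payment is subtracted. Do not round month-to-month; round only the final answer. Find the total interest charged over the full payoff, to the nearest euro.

Monthly rate r = 24.8%/12 = 2.06667% = 0.0206667.
Payoff takes n = ⌈−ln(1 − rB₀/P)/ln(1+r)⌉ = ⌈27.687⌉ = 28 payments; the last is €188.85.
Total paid = 27·€274.00 + €188.85 = €7,586.85.
Total interest = total paid − principal = €7,586.85 − €5,733.00 = €1,853.85.

€1,854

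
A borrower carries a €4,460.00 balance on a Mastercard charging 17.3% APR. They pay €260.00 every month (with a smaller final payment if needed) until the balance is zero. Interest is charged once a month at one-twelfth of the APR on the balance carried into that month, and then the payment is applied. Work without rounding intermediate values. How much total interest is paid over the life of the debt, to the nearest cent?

€700.56

Monthly rate r = 17.3%/12 = 1.44167% = 0.0144167.
Payoff takes n = ⌈−ln(1 − rB₀/P)/ln(1+r)⌉ = ⌈19.847⌉ = 20 payments; the last is €220.56.
Total paid = 19·€260.00 + €220.56 = €5,160.56.
Total interest = total paid − principal = €5,160.56 − €4,460.00 = €700.56.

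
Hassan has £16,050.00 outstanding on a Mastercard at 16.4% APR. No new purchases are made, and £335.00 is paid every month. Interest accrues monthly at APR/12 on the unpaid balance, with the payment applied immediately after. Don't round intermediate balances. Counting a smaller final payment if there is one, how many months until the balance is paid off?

Monthly rate r = 16.4%/12 = 1.36667% = 0.0136667.
Recurrence: B ← B·(1+r) − £335.00.
Month 1: interest £219.35; balance after payment £15,934.35.
Month 2: interest £217.77; balance after payment £15,817.12.
Closed form: n = −ln(1 − rB₀/P)/ln(1+r) = −ln(0.34522)/ln(1.01367) ≈ 78.352, so the balance reaches zero during payment 79.

79 months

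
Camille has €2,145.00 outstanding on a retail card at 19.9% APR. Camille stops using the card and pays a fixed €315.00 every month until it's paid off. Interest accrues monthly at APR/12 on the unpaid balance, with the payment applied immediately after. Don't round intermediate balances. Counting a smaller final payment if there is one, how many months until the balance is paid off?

8 months

Monthly rate r = 19.9%/12 = 1.65833% = 0.0165833.
Recurrence: B ← B·(1+r) − €315.00.
Month 1: interest €35.57; balance after payment €1,865.57.
Month 2: interest €30.94; balance after payment €1,581.51.
Closed form: n = −ln(1 − rB₀/P)/ln(1+r) = −ln(0.88708)/ln(1.01658) ≈ 7.285, so the balance reaches zero during payment 8.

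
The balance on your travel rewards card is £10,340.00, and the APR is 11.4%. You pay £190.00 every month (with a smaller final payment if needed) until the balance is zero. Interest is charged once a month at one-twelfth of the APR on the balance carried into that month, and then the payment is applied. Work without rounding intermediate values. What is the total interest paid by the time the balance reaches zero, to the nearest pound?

Monthly rate r = 11.4%/12 = 0.95% = 0.0095.
Payoff takes n = ⌈−ln(1 − rB₀/P)/ln(1+r)⌉ = ⌈76.967⌉ = 77 payments; the last is £183.83.
Total paid = 76·£190.00 + £183.83 = £14,623.83.
Total interest = total paid − principal = £14,623.83 − £10,340.00 = £4,283.83.

£4,284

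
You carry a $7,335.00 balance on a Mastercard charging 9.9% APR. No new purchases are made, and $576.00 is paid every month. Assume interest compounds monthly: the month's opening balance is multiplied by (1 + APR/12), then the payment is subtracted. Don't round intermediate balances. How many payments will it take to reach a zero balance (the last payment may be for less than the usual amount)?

Monthly rate r = 9.9%/12 = 0.825% = 0.00825.
Recurrence: B ← B·(1+r) − $576.00.
Month 1: interest $60.51; balance after payment $6,819.51.
Month 2: interest $56.26; balance after payment $6,299.77.
Closed form: n = −ln(1 − rB₀/P)/ln(1+r) = −ln(0.89494)/ln(1.00825) ≈ 13.510, so the balance reaches zero during payment 14.

14 payments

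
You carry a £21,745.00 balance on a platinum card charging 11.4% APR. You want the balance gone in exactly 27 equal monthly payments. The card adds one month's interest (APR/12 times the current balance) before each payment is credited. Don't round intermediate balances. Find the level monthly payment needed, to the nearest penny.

Monthly rate r = 11.4%/12 = 0.95% = 0.0095.
Level-payment amortization: P = B₀·r / (1 − (1+r)^(−n)) = 21745.00·0.0095 / (1 − 1.0095^(−27)).
Denominator 1 − (1+r)^(−27) = 0.225307643.
P = 206.577 / 0.225307643 ≈ 916.87.

£916.87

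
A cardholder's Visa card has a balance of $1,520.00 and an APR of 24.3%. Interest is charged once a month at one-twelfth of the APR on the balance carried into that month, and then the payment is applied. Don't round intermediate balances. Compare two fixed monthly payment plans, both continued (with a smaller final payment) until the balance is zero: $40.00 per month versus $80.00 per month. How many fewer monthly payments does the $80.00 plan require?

Monthly rate r = 24.3%/12 = 2.025% = 0.02025.
At $40.00/mo: n = ⌈−ln(1 − rB₀/P)/ln(1+r)⌉ = 74 payments (last $8.09); total interest = total paid − $1,520.00 = $1,408.09.
At $80.00/mo: 25 payments (last $18.43); total interest $418.43.
Payments saved = 74 − 25 = 49.

49 fewer payments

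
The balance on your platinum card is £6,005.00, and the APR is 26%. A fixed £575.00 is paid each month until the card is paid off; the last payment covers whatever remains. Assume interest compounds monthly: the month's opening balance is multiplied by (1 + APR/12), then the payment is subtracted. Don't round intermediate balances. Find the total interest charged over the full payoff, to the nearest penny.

£876.84

Monthly rate r = 26%/12 = 2.16667% = 0.0216667.
Payoff takes n = ⌈−ln(1 − rB₀/P)/ln(1+r)⌉ = ⌈11.968⌉ = 12 payments; the last is £556.84.
Total paid = 11·£575.00 + £556.84 = £6,881.84.
Total interest = total paid − principal = £6,881.84 − £6,005.00 = £876.84.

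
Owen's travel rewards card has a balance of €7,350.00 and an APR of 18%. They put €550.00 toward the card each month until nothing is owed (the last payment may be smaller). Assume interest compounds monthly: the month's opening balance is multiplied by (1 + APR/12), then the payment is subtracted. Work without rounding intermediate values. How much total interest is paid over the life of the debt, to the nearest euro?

Monthly rate r = 18%/12 = 1.5% = 0.015.
Payoff takes n = ⌈−ln(1 − rB₀/P)/ln(1+r)⌉ = ⌈15.026⌉ = 16 payments; the last is €14.24.
Total paid = 15·€550.00 + €14.24 = €8,264.24.
Total interest = total paid − principal = €8,264.24 − €7,350.00 = €914.24.

€914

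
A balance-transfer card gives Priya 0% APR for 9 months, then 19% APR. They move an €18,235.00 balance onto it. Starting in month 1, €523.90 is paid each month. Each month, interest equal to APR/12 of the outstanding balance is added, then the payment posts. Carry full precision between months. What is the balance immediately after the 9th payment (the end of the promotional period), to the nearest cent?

€13,519.90

Promo months 1–9 at r₀ = 0%/12 = 0; months 10+ at r₁ = 19%/12 = 0.0158333.
After month 9 (no interest yet): B = €18,235.00 − 9·€523.90 = €13,519.90.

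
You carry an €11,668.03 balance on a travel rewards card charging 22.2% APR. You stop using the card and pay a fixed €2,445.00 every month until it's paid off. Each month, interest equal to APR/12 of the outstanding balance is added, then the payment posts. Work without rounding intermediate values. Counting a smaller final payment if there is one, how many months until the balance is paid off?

6 months

Monthly rate r = 22.2%/12 = 1.85% = 0.0185.
Recurrence: B ← B·(1+r) − €2,445.00.
Month 1: interest €215.86; balance after payment €9,438.89.
Month 2: interest €174.62; balance after payment €7,168.51.
Month 3: interest €132.62; balance after payment €4,856.13.
Month 4: interest €89.84; balance after payment €2,500.96.
Month 5: interest €46.27; balance after payment €102.23.
Month 6: interest €1.89; balance after payment €0.00.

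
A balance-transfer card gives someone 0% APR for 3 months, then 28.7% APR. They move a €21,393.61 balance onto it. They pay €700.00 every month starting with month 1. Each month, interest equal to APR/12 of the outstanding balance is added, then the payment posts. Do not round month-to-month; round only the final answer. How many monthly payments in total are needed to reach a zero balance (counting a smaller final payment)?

49 months

Promo months 1–3 at r₀ = 0%/12 = 0; months 4+ at r₁ = 28.7%/12 = 0.0239167.
After month 3 (no interest yet): B = €21,393.61 − 3·€700.00 = €19,293.61.
Then at r₁ with €700.00/mo: n₂ = −ln(1 − r₁·B/P)/ln(1+r₁) ≈ 45.54 → 46 more payments.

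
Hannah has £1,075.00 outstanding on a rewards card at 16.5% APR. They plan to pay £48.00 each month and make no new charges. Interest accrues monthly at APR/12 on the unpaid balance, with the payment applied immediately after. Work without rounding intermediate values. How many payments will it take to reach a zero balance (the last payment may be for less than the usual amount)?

Monthly rate r = 16.5%/12 = 1.375% = 0.01375.
Recurrence: B ← B·(1+r) − £48.00.
Month 1: interest £14.78; balance after payment £1,041.78.
Month 2: interest £14.32; balance after payment £1,008.11.
Closed form: n = −ln(1 − rB₀/P)/ln(1+r) = −ln(0.69206)/ln(1.01375) ≈ 26.954, so the balance reaches zero during payment 27.

27 payments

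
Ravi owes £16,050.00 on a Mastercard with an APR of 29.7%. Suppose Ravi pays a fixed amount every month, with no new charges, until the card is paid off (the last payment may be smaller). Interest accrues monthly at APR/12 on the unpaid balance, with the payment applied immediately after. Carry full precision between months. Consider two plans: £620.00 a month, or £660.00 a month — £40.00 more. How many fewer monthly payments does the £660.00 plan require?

Monthly rate r = 29.7%/12 = 2.475% = 0.02475.
At £620.00/mo: n = ⌈−ln(1 − rB₀/P)/ln(1+r)⌉ = 42 payments (last £538.92); total interest = total paid − £16,050.00 = £9,908.92.
At £660.00/mo: 38 payments (last £444.18); total interest £8,814.18.
Payments saved = 42 − 38 = 4.

4 fewer payments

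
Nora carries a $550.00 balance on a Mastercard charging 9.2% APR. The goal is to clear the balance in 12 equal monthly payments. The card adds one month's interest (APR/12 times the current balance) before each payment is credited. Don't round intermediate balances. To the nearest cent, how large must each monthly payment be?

Monthly rate r = 9.2%/12 = 0.766667% = 0.00766667.
Level-payment amortization: P = B₀·r / (1 − (1+r)^(−n)) = 550.00·0.00766667 / (1 − 1.00767^(−12)).
Denominator 1 − (1+r)^(−12) = 0.0875747599.
P = 4.21667 / 0.0875747599 ≈ 48.15.

$48.15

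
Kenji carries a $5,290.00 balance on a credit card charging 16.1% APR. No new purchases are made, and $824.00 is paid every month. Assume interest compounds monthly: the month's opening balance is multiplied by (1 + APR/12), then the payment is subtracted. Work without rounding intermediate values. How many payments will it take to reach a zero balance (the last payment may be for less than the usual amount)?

7 payments

Monthly rate r = 16.1%/12 = 1.34167% = 0.0134167.
Recurrence: B ← B·(1+r) − $824.00.
Month 1: interest $70.97; balance after payment $4,536.97.
Month 2: interest $60.87; balance after payment $3,773.85.
Closed form: n = −ln(1 − rB₀/P)/ln(1+r) = −ln(0.91387)/ln(1.01342) ≈ 6.758, so the balance reaches zero during payment 7.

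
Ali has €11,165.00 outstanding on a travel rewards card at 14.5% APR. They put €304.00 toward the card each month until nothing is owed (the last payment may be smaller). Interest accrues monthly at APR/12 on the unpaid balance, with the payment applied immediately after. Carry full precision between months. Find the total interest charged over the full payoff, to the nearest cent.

€3,682.25

Monthly rate r = 14.5%/12 = 1.20833% = 0.0120833.
Payoff takes n = ⌈−ln(1 − rB₀/P)/ln(1+r)⌉ = ⌈48.839⌉ = 49 payments; the last is €255.25.
Total paid = 48·€304.00 + €255.25 = €14,847.25.
Total interest = total paid − principal = €14,847.25 − €11,165.00 = €3,682.25.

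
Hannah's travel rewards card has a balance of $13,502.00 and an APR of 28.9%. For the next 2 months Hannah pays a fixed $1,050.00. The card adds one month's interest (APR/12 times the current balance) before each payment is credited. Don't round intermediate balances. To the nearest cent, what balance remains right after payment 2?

$12,034.89

Monthly rate r = 28.9%/12 = 2.40833% = 0.0240833.
Each month: B ← B·(1+r) − $1,050.00.
Month 1: interest $325.17; balance after payment $12,777.17.
Month 2: interest $307.72; balance after payment $12,034.89.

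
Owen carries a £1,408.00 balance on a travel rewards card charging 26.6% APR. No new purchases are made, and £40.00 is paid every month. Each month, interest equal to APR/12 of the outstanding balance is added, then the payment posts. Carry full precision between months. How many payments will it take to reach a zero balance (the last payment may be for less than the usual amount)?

70 months

Monthly rate r = 26.6%/12 = 2.21667% = 0.0221667.
Recurrence: B ← B·(1+r) − £40.00.
Month 1: interest £31.21; balance after payment £1,399.21.
Month 2: interest £31.02; balance after payment £1,390.23.
Closed form: n = −ln(1 − rB₀/P)/ln(1+r) = −ln(0.21973)/ln(1.02217) ≈ 69.116, so the balance reaches zero during payment 70.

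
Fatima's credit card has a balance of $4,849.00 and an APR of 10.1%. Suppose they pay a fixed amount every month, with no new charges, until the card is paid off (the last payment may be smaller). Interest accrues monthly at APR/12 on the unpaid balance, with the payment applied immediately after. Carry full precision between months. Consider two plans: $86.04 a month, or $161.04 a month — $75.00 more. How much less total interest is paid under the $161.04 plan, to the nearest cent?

$986.25

Monthly rate r = 10.1%/12 = 0.841667% = 0.00841667.
At $86.04/mo: n = ⌈−ln(1 − rB₀/P)/ln(1+r)⌉ = 77 payments (last $62.85); total interest = total paid − $4,849.00 = $1,752.89.
At $161.04/mo: 35 payments (last $140.28); total interest $766.64.
Interest saved = $1,752.89 − $766.64 = $986.25.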